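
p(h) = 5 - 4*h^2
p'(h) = -8*h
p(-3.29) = -38.30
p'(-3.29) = 26.32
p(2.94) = -29.57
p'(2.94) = -23.52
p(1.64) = -5.76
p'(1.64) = -13.12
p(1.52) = -4.24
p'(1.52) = -12.16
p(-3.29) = -38.30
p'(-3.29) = 26.32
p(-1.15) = -0.29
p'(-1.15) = 9.20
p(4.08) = -61.59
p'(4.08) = -32.64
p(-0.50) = 4.00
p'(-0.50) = 4.00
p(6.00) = -139.00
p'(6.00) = -48.00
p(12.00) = -571.00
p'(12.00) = -96.00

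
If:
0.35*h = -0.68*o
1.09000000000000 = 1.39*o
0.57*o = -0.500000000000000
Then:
No Solution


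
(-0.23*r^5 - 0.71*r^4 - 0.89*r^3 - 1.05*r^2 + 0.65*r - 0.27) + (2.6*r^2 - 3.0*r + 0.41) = -0.23*r^5 - 0.71*r^4 - 0.89*r^3 + 1.55*r^2 - 2.35*r + 0.14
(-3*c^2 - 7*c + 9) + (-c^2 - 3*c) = -4*c^2 - 10*c + 9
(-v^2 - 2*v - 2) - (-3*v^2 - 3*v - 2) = 2*v^2 + v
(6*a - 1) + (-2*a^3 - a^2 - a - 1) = -2*a^3 - a^2 + 5*a - 2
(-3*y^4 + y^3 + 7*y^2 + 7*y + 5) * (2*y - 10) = -6*y^5 + 32*y^4 + 4*y^3 - 56*y^2 - 60*y - 50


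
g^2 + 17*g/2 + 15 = (g + 5/2)*(g + 6)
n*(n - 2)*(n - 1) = n^3 - 3*n^2 + 2*n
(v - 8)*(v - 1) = v^2 - 9*v + 8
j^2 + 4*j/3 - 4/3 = (j - 2/3)*(j + 2)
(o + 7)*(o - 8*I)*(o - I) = o^3 + 7*o^2 - 9*I*o^2 - 8*o - 63*I*o - 56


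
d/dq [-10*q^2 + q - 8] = 1 - 20*q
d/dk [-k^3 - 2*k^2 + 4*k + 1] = -3*k^2 - 4*k + 4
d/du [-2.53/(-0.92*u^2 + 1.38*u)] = (3.4914 - 4.6552*u)/(u^2*(0.92*u - 1.38)^2)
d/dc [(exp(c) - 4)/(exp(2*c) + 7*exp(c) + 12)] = (-(exp(c) - 4)*(2*exp(c) + 7) + exp(2*c) + 7*exp(c) + 12)*exp(c)/(exp(2*c) + 7*exp(c) + 12)^2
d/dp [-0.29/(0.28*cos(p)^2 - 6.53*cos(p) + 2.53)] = (1.8937 - 0.1624*cos(p))*sin(p)/(0.28*cos(p)^2 - 6.53*cos(p) + 2.53)^2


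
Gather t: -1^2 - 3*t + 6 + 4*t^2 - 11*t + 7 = 4*t^2 - 14*t + 12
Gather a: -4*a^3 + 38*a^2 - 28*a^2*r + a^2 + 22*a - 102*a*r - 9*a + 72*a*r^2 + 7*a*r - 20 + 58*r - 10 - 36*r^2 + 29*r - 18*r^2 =-4*a^3 + a^2*(39 - 28*r) + a*(72*r^2 - 95*r + 13) - 54*r^2 + 87*r - 30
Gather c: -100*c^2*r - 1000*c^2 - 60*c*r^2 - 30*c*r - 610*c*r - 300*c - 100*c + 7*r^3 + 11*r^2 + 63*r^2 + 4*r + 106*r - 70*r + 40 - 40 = c^2*(-100*r - 1000) + c*(-60*r^2 - 640*r - 400) + 7*r^3 + 74*r^2 + 40*r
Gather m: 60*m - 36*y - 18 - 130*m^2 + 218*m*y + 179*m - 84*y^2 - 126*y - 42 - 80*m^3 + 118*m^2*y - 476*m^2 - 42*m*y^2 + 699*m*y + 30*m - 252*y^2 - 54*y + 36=-80*m^3 + m^2*(118*y - 606) + m*(-42*y^2 + 917*y + 269) - 336*y^2 - 216*y - 24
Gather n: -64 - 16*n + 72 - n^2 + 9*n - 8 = -n^2 - 7*n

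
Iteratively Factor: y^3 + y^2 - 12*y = (y - 3)*(y^2 + 4*y) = (y - 3)*(y + 4)*(y)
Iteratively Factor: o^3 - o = (o + 1)*(o^2 - o) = (o - 1)*(o + 1)*(o)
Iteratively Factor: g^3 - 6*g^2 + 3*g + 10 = (g - 2)*(g^2 - 4*g - 5) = (g - 5)*(g - 2)*(g + 1)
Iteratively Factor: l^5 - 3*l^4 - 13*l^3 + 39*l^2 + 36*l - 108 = (l + 3)*(l^4 - 6*l^3 + 5*l^2 + 24*l - 36) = (l + 2)*(l + 3)*(l^3 - 8*l^2 + 21*l - 18) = (l - 3)*(l + 2)*(l + 3)*(l^2 - 5*l + 6) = (l - 3)*(l - 2)*(l + 2)*(l + 3)*(l - 3)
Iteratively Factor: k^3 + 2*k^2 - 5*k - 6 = (k + 3)*(k^2 - k - 2) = (k + 1)*(k + 3)*(k - 2)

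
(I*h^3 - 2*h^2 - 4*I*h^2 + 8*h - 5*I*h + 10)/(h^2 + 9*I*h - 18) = (I*h^3 + h^2*(-2 - 4*I) + h*(8 - 5*I) + 10)/(h^2 + 9*I*h - 18)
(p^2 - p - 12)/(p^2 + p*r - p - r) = (p^2 - p - 12)/(p^2 + p*r - p - r)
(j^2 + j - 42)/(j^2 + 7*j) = (j - 6)/j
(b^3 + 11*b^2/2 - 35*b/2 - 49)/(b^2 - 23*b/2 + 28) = (b^2 + 9*b + 14)/(b - 8)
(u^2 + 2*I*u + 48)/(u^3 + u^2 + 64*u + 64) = (u - 6*I)/(u^2 + u*(1 - 8*I) - 8*I)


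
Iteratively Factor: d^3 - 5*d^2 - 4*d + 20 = (d - 2)*(d^2 - 3*d - 10) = (d - 5)*(d - 2)*(d + 2)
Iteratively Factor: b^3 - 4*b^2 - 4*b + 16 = (b - 2)*(b^2 - 2*b - 8) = (b - 4)*(b - 2)*(b + 2)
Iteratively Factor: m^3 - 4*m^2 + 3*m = (m - 1)*(m^2 - 3*m) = (m - 3)*(m - 1)*(m)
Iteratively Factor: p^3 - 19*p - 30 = (p + 3)*(p^2 - 3*p - 10) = (p + 2)*(p + 3)*(p - 5)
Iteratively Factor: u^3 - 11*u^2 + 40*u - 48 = (u - 3)*(u^2 - 8*u + 16) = (u - 4)*(u - 3)*(u - 4)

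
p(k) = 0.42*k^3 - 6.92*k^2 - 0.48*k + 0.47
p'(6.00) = -38.16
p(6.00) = -160.81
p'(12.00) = 14.88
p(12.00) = -276.01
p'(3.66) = -34.26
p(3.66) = -73.39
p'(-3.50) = 63.40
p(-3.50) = -100.63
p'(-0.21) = 2.48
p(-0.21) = 0.26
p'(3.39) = -32.92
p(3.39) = -64.32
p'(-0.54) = 7.36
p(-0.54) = -1.35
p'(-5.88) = 124.46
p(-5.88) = -321.35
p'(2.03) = -23.38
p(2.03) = -25.51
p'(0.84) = -11.22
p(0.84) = -4.57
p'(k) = 1.26*k^2 - 13.84*k - 0.48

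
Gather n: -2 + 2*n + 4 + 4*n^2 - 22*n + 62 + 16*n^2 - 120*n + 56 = 20*n^2 - 140*n + 120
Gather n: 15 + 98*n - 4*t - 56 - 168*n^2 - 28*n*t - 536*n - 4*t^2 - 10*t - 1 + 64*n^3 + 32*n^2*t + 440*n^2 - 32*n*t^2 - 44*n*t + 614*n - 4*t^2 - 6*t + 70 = 64*n^3 + n^2*(32*t + 272) + n*(-32*t^2 - 72*t + 176) - 8*t^2 - 20*t + 28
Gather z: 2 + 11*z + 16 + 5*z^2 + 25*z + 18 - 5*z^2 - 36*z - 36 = 0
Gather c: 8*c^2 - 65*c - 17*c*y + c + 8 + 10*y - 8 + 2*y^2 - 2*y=8*c^2 + c*(-17*y - 64) + 2*y^2 + 8*y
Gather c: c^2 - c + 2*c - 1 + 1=c^2 + c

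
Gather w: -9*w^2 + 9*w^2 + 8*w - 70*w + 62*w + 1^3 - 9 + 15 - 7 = 0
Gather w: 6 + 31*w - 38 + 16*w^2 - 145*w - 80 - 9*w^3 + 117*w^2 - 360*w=-9*w^3 + 133*w^2 - 474*w - 112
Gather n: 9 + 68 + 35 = 112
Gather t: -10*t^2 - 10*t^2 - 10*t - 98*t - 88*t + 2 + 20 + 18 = -20*t^2 - 196*t + 40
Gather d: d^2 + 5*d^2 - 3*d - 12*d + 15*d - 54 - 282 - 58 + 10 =6*d^2 - 384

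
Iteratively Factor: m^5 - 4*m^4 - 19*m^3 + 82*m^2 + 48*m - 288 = (m - 3)*(m^4 - m^3 - 22*m^2 + 16*m + 96) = (m - 4)*(m - 3)*(m^3 + 3*m^2 - 10*m - 24) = (m - 4)*(m - 3)*(m + 4)*(m^2 - m - 6) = (m - 4)*(m - 3)*(m + 2)*(m + 4)*(m - 3)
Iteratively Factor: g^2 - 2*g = (g)*(g - 2)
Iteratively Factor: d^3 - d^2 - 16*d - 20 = (d + 2)*(d^2 - 3*d - 10) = (d - 5)*(d + 2)*(d + 2)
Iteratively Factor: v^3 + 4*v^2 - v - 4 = (v + 4)*(v^2 - 1) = (v + 1)*(v + 4)*(v - 1)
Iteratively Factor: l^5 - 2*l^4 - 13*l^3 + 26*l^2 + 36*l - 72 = (l - 3)*(l^4 + l^3 - 10*l^2 - 4*l + 24) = (l - 3)*(l - 2)*(l^3 + 3*l^2 - 4*l - 12) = (l - 3)*(l - 2)^2*(l^2 + 5*l + 6) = (l - 3)*(l - 2)^2*(l + 2)*(l + 3)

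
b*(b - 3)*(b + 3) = b^3 - 9*b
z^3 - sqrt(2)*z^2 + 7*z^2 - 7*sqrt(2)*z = z*(z + 7)*(z - sqrt(2))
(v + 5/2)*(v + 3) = v^2 + 11*v/2 + 15/2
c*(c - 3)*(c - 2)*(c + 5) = c^4 - 19*c^2 + 30*c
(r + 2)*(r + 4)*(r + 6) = r^3 + 12*r^2 + 44*r + 48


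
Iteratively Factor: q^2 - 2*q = (q - 2)*(q)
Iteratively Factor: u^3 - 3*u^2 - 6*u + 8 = (u - 1)*(u^2 - 2*u - 8) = (u - 1)*(u + 2)*(u - 4)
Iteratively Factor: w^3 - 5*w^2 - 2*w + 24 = (w + 2)*(w^2 - 7*w + 12) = (w - 4)*(w + 2)*(w - 3)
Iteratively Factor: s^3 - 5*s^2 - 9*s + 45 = (s - 5)*(s^2 - 9) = (s - 5)*(s - 3)*(s + 3)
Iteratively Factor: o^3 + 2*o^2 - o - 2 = (o + 1)*(o^2 + o - 2) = (o + 1)*(o + 2)*(o - 1)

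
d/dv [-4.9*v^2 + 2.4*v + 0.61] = 2.4 - 9.8*v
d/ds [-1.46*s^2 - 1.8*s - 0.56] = -2.92*s - 1.8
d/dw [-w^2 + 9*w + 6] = 9 - 2*w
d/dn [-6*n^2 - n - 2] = -12*n - 1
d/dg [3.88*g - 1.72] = 3.88000000000000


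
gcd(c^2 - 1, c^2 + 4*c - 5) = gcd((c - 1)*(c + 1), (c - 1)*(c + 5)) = c - 1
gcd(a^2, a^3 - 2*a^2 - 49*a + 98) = 1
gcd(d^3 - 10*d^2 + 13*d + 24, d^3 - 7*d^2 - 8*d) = d^2 - 7*d - 8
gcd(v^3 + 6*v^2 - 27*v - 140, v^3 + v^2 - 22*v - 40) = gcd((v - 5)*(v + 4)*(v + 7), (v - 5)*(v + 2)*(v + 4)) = v^2 - v - 20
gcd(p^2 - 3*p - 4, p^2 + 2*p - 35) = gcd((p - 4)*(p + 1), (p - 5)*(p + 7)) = 1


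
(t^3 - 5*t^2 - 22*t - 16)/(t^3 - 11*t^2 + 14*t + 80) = (t + 1)/(t - 5)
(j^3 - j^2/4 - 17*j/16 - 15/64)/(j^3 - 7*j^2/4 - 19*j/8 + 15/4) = (16*j^2 + 16*j + 3)/(8*(2*j^2 - j - 6))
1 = 1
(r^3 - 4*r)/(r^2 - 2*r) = r + 2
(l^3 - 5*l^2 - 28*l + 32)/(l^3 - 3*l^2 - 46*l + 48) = (l + 4)/(l + 6)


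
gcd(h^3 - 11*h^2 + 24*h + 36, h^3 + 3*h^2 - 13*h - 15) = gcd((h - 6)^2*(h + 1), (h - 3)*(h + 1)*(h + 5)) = h + 1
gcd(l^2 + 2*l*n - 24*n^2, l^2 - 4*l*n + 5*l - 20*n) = l - 4*n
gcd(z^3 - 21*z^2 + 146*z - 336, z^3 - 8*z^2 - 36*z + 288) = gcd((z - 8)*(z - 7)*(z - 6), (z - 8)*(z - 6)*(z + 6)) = z^2 - 14*z + 48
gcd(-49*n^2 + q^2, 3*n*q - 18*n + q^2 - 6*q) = 1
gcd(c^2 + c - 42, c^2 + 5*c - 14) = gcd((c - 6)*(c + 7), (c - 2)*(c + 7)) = c + 7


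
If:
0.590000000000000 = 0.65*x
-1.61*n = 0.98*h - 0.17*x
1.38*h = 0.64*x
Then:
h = 0.42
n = -0.16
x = 0.91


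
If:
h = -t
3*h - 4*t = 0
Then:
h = 0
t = 0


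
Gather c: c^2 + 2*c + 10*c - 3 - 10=c^2 + 12*c - 13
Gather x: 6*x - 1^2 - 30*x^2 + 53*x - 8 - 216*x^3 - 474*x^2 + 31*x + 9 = -216*x^3 - 504*x^2 + 90*x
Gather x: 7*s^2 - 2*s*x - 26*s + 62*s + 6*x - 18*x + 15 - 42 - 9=7*s^2 + 36*s + x*(-2*s - 12) - 36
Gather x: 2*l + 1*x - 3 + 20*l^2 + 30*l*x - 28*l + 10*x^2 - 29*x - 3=20*l^2 - 26*l + 10*x^2 + x*(30*l - 28) - 6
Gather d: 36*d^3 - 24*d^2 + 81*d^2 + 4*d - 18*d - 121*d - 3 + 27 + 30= 36*d^3 + 57*d^2 - 135*d + 54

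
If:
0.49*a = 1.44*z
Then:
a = 2.93877551020408*z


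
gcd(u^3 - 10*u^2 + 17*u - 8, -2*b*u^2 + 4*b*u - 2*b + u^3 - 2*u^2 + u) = u^2 - 2*u + 1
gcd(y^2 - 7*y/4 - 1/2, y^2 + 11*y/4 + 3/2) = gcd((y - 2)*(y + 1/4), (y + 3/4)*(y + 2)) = 1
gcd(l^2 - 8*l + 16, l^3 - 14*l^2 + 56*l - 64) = l - 4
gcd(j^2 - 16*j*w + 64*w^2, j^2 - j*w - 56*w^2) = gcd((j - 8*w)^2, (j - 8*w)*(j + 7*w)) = -j + 8*w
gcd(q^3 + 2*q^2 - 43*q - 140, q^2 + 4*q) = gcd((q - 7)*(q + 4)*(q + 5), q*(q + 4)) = q + 4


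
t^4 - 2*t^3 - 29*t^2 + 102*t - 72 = (t - 4)*(t - 3)*(t - 1)*(t + 6)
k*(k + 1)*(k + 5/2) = k^3 + 7*k^2/2 + 5*k/2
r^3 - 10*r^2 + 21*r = r*(r - 7)*(r - 3)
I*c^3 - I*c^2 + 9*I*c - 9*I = (c - 3*I)*(c + 3*I)*(I*c - I)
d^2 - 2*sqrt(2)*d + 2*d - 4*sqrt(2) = (d + 2)*(d - 2*sqrt(2))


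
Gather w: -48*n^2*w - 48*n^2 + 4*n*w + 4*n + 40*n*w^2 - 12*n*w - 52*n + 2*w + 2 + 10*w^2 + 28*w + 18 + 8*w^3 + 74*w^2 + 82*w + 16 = -48*n^2 - 48*n + 8*w^3 + w^2*(40*n + 84) + w*(-48*n^2 - 8*n + 112) + 36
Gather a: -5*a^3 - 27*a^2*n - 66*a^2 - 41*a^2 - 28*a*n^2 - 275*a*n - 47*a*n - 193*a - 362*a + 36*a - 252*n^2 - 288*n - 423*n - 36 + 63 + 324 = -5*a^3 + a^2*(-27*n - 107) + a*(-28*n^2 - 322*n - 519) - 252*n^2 - 711*n + 351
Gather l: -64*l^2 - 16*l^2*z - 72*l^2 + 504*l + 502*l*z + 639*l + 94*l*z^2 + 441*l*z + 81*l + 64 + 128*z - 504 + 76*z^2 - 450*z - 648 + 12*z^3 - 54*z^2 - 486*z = l^2*(-16*z - 136) + l*(94*z^2 + 943*z + 1224) + 12*z^3 + 22*z^2 - 808*z - 1088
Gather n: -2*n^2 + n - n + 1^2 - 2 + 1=-2*n^2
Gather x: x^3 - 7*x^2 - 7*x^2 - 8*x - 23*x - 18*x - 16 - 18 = x^3 - 14*x^2 - 49*x - 34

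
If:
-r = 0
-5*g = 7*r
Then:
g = 0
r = 0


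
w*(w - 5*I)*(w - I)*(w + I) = w^4 - 5*I*w^3 + w^2 - 5*I*w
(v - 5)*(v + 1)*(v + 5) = v^3 + v^2 - 25*v - 25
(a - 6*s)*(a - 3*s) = a^2 - 9*a*s + 18*s^2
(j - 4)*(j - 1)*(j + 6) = j^3 + j^2 - 26*j + 24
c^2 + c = c*(c + 1)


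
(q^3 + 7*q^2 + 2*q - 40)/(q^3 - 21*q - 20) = (q^2 + 3*q - 10)/(q^2 - 4*q - 5)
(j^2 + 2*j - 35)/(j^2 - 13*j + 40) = (j + 7)/(j - 8)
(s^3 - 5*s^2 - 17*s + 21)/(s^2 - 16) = (s^3 - 5*s^2 - 17*s + 21)/(s^2 - 16)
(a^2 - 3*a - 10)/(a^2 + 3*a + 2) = (a - 5)/(a + 1)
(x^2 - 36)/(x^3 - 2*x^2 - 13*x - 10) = (36 - x^2)/(-x^3 + 2*x^2 + 13*x + 10)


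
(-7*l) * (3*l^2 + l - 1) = -21*l^3 - 7*l^2 + 7*l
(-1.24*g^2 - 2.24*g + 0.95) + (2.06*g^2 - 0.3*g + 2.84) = 0.82*g^2 - 2.54*g + 3.79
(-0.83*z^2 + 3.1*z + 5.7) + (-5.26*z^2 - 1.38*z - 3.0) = -6.09*z^2 + 1.72*z + 2.7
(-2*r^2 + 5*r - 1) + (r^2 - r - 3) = -r^2 + 4*r - 4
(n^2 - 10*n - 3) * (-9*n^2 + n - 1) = -9*n^4 + 91*n^3 + 16*n^2 + 7*n + 3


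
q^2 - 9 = (q - 3)*(q + 3)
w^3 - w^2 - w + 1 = (w - 1)^2*(w + 1)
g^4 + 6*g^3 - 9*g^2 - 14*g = g*(g - 2)*(g + 1)*(g + 7)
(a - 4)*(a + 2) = a^2 - 2*a - 8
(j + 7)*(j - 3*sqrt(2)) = j^2 - 3*sqrt(2)*j + 7*j - 21*sqrt(2)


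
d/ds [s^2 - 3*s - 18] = 2*s - 3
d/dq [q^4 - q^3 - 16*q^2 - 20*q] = 4*q^3 - 3*q^2 - 32*q - 20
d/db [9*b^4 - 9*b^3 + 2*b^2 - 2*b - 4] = 36*b^3 - 27*b^2 + 4*b - 2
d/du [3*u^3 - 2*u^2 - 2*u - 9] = 9*u^2 - 4*u - 2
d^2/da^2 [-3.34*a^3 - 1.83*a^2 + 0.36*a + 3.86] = -20.04*a - 3.66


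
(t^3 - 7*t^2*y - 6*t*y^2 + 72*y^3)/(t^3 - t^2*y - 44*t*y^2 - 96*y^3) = (-t^2 + 10*t*y - 24*y^2)/(-t^2 + 4*t*y + 32*y^2)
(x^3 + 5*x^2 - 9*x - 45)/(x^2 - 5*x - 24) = (x^2 + 2*x - 15)/(x - 8)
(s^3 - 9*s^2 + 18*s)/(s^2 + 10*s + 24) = s*(s^2 - 9*s + 18)/(s^2 + 10*s + 24)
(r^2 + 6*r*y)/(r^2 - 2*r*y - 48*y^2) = r/(r - 8*y)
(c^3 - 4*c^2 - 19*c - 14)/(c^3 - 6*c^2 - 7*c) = (c + 2)/c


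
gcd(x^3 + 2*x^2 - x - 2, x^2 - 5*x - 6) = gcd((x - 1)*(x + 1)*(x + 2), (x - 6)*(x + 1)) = x + 1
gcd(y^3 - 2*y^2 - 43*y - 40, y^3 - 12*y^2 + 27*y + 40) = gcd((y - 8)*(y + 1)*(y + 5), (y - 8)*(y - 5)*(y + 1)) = y^2 - 7*y - 8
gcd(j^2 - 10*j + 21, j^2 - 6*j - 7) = j - 7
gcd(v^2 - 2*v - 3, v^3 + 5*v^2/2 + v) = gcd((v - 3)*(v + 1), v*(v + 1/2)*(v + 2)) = 1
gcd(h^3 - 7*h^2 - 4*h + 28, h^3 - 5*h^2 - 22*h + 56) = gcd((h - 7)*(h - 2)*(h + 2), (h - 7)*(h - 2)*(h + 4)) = h^2 - 9*h + 14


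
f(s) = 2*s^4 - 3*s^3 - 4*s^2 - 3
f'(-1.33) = -24.10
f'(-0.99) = -8.66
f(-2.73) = 139.32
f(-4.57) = 1072.15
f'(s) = 8*s^3 - 9*s^2 - 8*s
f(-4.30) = 845.32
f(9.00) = 10608.00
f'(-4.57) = -914.96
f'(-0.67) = -1.09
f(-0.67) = -3.49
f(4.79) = 628.38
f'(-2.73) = -208.01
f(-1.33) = 3.24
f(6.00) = 1797.00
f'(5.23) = 856.43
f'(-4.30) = -768.07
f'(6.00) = 1356.00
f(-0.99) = -2.09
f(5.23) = 954.78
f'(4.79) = 634.40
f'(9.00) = 5031.00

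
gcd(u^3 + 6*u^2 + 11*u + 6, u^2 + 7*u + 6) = u + 1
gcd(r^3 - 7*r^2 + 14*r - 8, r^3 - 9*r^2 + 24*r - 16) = r^2 - 5*r + 4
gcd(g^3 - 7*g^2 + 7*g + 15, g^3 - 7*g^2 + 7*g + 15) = g^3 - 7*g^2 + 7*g + 15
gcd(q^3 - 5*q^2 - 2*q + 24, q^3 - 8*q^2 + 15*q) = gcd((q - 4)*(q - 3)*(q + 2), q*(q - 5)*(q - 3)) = q - 3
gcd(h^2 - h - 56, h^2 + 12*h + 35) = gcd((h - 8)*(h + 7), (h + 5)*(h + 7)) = h + 7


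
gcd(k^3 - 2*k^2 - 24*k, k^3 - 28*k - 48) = k^2 - 2*k - 24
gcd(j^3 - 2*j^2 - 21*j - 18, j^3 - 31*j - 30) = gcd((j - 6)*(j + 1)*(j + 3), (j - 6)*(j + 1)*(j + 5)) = j^2 - 5*j - 6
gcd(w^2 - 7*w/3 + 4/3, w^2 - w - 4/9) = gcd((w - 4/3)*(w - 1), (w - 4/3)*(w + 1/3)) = w - 4/3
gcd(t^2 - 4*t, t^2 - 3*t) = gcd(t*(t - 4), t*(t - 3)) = t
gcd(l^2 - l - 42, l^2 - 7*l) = l - 7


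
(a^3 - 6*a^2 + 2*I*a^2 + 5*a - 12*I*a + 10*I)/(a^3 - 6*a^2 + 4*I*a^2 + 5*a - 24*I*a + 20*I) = (a + 2*I)/(a + 4*I)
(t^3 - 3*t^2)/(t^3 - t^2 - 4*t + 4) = t^2*(t - 3)/(t^3 - t^2 - 4*t + 4)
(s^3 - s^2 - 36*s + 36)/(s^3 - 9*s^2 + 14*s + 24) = (s^2 + 5*s - 6)/(s^2 - 3*s - 4)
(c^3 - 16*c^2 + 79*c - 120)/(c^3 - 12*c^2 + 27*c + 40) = (c - 3)/(c + 1)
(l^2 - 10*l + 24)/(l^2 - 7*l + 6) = (l - 4)/(l - 1)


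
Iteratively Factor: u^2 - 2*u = (u - 2)*(u)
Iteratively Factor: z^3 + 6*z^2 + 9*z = (z + 3)*(z^2 + 3*z) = (z + 3)^2*(z)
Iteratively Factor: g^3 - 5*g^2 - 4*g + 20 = (g + 2)*(g^2 - 7*g + 10) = (g - 2)*(g + 2)*(g - 5)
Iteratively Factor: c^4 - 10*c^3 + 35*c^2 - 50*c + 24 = (c - 1)*(c^3 - 9*c^2 + 26*c - 24) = (c - 3)*(c - 1)*(c^2 - 6*c + 8) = (c - 3)*(c - 2)*(c - 1)*(c - 4)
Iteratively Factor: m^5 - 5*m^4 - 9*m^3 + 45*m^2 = (m)*(m^4 - 5*m^3 - 9*m^2 + 45*m) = m^2*(m^3 - 5*m^2 - 9*m + 45) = m^2*(m - 5)*(m^2 - 9) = m^2*(m - 5)*(m - 3)*(m + 3)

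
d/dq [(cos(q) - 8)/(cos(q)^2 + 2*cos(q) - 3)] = (cos(q)^2 - 16*cos(q) - 13)*sin(q)/(cos(q)^2 + 2*cos(q) - 3)^2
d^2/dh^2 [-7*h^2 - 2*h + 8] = -14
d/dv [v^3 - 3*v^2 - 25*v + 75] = 3*v^2 - 6*v - 25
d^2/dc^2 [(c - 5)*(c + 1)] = 2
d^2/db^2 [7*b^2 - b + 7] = 14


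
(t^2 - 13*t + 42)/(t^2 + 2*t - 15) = (t^2 - 13*t + 42)/(t^2 + 2*t - 15)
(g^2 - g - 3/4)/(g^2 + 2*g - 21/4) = (2*g + 1)/(2*g + 7)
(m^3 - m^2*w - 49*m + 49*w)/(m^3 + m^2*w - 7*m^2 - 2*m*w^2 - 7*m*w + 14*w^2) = (m + 7)/(m + 2*w)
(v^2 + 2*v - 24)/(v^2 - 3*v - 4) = (v + 6)/(v + 1)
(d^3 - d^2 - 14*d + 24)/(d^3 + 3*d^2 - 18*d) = (d^2 + 2*d - 8)/(d*(d + 6))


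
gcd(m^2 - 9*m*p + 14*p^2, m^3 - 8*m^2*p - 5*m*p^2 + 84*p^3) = -m + 7*p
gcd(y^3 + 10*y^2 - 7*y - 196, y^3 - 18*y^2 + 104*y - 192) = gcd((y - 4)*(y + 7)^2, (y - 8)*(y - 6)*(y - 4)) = y - 4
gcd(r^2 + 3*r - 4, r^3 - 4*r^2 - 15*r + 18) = r - 1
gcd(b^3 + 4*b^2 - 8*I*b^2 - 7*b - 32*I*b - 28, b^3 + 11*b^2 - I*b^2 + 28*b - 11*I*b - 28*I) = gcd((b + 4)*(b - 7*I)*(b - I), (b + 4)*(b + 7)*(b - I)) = b^2 + b*(4 - I) - 4*I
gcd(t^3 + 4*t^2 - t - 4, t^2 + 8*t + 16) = t + 4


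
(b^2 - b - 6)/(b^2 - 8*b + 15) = (b + 2)/(b - 5)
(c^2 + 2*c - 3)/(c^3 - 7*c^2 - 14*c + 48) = (c - 1)/(c^2 - 10*c + 16)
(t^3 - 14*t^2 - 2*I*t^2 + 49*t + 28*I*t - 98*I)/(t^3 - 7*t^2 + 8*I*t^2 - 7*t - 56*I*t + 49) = (t^2 - t*(7 + 2*I) + 14*I)/(t^2 + 8*I*t - 7)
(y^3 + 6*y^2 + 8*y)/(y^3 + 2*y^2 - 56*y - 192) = y*(y + 2)/(y^2 - 2*y - 48)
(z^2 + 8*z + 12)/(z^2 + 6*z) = (z + 2)/z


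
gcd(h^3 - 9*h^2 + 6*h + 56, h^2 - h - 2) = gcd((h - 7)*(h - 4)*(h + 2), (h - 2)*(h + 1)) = 1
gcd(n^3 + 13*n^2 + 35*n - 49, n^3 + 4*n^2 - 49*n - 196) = n + 7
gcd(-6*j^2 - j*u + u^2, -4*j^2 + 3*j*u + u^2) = 1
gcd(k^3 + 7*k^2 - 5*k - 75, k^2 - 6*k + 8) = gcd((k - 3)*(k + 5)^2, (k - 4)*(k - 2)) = 1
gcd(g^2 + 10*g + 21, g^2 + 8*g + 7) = g + 7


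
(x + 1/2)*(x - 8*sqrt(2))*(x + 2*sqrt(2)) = x^3 - 6*sqrt(2)*x^2 + x^2/2 - 32*x - 3*sqrt(2)*x - 16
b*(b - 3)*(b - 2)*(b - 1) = b^4 - 6*b^3 + 11*b^2 - 6*b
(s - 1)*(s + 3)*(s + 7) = s^3 + 9*s^2 + 11*s - 21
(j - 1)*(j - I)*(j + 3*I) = j^3 - j^2 + 2*I*j^2 + 3*j - 2*I*j - 3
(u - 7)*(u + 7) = u^2 - 49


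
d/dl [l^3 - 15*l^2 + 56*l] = 3*l^2 - 30*l + 56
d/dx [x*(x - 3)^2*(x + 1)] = 4*x^3 - 15*x^2 + 6*x + 9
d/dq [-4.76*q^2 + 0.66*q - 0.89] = 0.66 - 9.52*q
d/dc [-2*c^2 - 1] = -4*c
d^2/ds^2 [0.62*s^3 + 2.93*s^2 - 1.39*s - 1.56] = 3.72*s + 5.86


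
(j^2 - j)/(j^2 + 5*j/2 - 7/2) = 2*j/(2*j + 7)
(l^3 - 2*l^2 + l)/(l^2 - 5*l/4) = 4*(l^2 - 2*l + 1)/(4*l - 5)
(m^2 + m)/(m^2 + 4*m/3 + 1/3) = 3*m/(3*m + 1)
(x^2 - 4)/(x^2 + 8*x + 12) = (x - 2)/(x + 6)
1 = 1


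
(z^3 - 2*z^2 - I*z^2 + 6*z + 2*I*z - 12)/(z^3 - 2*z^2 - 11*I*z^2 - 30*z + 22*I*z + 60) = (z^2 - I*z + 6)/(z^2 - 11*I*z - 30)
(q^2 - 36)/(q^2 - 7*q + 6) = (q + 6)/(q - 1)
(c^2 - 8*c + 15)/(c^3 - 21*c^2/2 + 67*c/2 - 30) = 2*(c - 3)/(2*c^2 - 11*c + 12)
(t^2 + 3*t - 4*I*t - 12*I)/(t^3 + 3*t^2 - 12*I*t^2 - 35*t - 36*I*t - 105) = (t - 4*I)/(t^2 - 12*I*t - 35)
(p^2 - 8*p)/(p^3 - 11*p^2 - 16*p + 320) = p/(p^2 - 3*p - 40)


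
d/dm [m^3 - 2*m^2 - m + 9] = 3*m^2 - 4*m - 1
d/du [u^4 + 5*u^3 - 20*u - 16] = 4*u^3 + 15*u^2 - 20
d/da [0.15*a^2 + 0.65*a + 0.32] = 0.3*a + 0.65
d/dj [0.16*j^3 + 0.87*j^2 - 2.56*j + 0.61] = 0.48*j^2 + 1.74*j - 2.56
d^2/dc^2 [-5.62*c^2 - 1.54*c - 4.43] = -11.2400000000000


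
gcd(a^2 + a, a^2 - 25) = 1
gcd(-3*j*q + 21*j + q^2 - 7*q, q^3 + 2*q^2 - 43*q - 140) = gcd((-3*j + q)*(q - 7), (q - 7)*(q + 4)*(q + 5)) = q - 7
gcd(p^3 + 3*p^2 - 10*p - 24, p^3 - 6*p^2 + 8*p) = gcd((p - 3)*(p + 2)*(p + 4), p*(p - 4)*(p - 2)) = 1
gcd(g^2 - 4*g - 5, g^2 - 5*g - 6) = g + 1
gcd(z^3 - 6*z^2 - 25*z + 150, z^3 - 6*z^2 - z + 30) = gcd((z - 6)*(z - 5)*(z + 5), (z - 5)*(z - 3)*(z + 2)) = z - 5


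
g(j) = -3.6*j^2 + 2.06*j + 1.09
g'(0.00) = 2.06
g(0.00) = 1.09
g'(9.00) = -62.74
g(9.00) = -271.97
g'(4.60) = -31.06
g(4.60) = -65.61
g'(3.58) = -23.72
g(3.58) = -37.67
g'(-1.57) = 13.36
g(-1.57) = -11.02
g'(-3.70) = 28.70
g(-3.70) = -55.82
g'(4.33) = -29.12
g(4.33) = -57.49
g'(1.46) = -8.45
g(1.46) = -3.58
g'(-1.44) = 12.43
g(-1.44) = -9.34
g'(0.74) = -3.27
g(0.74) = 0.64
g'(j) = 2.06 - 7.2*j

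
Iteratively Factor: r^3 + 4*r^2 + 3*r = (r)*(r^2 + 4*r + 3) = r*(r + 1)*(r + 3)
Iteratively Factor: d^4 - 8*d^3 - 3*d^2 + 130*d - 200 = (d - 2)*(d^3 - 6*d^2 - 15*d + 100) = (d - 5)*(d - 2)*(d^2 - d - 20) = (d - 5)^2*(d - 2)*(d + 4)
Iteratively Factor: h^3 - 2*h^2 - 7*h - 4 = (h + 1)*(h^2 - 3*h - 4) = (h + 1)^2*(h - 4)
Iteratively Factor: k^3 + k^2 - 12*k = (k + 4)*(k^2 - 3*k) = k*(k + 4)*(k - 3)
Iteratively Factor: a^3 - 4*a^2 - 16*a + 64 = (a - 4)*(a^2 - 16) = (a - 4)*(a + 4)*(a - 4)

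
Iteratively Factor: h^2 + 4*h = (h)*(h + 4)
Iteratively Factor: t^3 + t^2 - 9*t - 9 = (t + 1)*(t^2 - 9) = (t + 1)*(t + 3)*(t - 3)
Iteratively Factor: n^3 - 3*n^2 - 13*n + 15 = (n + 3)*(n^2 - 6*n + 5) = (n - 1)*(n + 3)*(n - 5)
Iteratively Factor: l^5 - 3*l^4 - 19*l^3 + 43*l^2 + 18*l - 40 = (l + 1)*(l^4 - 4*l^3 - 15*l^2 + 58*l - 40) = (l - 2)*(l + 1)*(l^3 - 2*l^2 - 19*l + 20) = (l - 2)*(l - 1)*(l + 1)*(l^2 - l - 20) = (l - 5)*(l - 2)*(l - 1)*(l + 1)*(l + 4)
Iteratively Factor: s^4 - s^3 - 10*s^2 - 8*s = (s + 1)*(s^3 - 2*s^2 - 8*s) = (s + 1)*(s + 2)*(s^2 - 4*s) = (s - 4)*(s + 1)*(s + 2)*(s)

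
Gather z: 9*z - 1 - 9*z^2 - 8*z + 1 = -9*z^2 + z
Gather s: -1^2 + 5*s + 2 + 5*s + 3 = 10*s + 4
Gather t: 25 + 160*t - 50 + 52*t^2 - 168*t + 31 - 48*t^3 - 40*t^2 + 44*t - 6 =-48*t^3 + 12*t^2 + 36*t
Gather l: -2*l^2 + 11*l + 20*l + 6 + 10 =-2*l^2 + 31*l + 16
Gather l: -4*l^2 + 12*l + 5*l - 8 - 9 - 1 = -4*l^2 + 17*l - 18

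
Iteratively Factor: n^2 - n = (n)*(n - 1)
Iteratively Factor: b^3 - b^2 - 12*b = (b)*(b^2 - b - 12) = b*(b - 4)*(b + 3)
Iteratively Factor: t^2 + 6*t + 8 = (t + 2)*(t + 4)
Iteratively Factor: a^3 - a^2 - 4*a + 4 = (a - 1)*(a^2 - 4) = (a - 2)*(a - 1)*(a + 2)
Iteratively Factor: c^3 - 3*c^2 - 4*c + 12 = (c - 3)*(c^2 - 4) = (c - 3)*(c + 2)*(c - 2)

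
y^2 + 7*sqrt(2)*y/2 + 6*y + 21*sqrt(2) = (y + 6)*(y + 7*sqrt(2)/2)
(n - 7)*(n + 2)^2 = n^3 - 3*n^2 - 24*n - 28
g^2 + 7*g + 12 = (g + 3)*(g + 4)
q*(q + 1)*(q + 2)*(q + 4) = q^4 + 7*q^3 + 14*q^2 + 8*q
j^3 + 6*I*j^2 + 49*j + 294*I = (j - 7*I)*(j + 6*I)*(j + 7*I)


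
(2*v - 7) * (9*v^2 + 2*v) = 18*v^3 - 59*v^2 - 14*v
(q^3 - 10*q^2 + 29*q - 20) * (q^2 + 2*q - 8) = q^5 - 8*q^4 + q^3 + 118*q^2 - 272*q + 160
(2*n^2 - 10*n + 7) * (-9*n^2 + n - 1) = -18*n^4 + 92*n^3 - 75*n^2 + 17*n - 7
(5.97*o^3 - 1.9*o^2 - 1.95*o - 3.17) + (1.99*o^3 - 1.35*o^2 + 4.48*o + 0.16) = 7.96*o^3 - 3.25*o^2 + 2.53*o - 3.01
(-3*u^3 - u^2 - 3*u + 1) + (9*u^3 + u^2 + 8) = 6*u^3 - 3*u + 9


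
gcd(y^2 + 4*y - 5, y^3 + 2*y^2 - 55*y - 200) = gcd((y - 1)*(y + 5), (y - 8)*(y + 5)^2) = y + 5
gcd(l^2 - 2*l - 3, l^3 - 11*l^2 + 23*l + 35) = l + 1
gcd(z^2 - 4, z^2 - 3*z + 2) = z - 2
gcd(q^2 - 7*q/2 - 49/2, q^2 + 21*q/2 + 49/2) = q + 7/2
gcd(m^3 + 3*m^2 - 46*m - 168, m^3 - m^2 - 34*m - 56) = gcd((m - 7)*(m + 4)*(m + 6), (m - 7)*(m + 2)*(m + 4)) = m^2 - 3*m - 28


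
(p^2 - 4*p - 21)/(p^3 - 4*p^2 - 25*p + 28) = (p + 3)/(p^2 + 3*p - 4)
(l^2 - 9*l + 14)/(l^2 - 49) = (l - 2)/(l + 7)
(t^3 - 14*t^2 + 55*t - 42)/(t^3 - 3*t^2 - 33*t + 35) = (t - 6)/(t + 5)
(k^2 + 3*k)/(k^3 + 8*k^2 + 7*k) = (k + 3)/(k^2 + 8*k + 7)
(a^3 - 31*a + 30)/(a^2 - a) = a + 1 - 30/a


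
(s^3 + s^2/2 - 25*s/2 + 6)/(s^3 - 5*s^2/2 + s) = (s^2 + s - 12)/(s*(s - 2))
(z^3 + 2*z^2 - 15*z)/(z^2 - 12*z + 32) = z*(z^2 + 2*z - 15)/(z^2 - 12*z + 32)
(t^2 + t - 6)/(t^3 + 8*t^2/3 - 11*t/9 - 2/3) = 9*(t - 2)/(9*t^2 - 3*t - 2)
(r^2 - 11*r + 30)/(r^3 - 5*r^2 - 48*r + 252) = (r - 5)/(r^2 + r - 42)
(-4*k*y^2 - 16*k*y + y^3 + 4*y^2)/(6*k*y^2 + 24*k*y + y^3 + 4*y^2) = (-4*k + y)/(6*k + y)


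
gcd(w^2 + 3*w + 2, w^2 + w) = w + 1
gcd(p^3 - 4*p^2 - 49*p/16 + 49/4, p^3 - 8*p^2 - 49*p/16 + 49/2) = p^2 - 49/16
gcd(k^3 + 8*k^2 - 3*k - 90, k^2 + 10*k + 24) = k + 6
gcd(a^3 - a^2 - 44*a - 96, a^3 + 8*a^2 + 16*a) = a + 4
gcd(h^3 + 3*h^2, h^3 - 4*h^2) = h^2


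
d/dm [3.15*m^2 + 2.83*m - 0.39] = 6.3*m + 2.83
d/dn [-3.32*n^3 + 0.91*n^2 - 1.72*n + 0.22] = -9.96*n^2 + 1.82*n - 1.72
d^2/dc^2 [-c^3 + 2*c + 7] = -6*c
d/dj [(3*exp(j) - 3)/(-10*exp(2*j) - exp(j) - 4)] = 3*(-(1 - exp(j))*(20*exp(j) + 1) - 10*exp(2*j) - exp(j) - 4)*exp(j)/(10*exp(2*j) + exp(j) + 4)^2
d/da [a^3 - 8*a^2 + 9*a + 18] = 3*a^2 - 16*a + 9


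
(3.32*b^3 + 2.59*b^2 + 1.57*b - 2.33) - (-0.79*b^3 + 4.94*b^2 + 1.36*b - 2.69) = 4.11*b^3 - 2.35*b^2 + 0.21*b + 0.36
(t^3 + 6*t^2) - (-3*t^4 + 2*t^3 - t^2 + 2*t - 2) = 3*t^4 - t^3 + 7*t^2 - 2*t + 2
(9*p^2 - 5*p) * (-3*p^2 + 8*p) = -27*p^4 + 87*p^3 - 40*p^2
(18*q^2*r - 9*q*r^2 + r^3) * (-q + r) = -18*q^3*r + 27*q^2*r^2 - 10*q*r^3 + r^4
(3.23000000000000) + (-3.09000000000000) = 0.140000000000000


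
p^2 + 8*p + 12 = (p + 2)*(p + 6)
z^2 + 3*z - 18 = (z - 3)*(z + 6)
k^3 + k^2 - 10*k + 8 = (k - 2)*(k - 1)*(k + 4)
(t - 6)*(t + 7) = t^2 + t - 42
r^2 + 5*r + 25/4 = (r + 5/2)^2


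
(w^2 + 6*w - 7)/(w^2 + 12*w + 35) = (w - 1)/(w + 5)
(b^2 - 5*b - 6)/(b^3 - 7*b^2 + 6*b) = (b + 1)/(b*(b - 1))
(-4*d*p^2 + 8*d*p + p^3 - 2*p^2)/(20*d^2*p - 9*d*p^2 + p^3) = (p - 2)/(-5*d + p)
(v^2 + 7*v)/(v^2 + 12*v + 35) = v/(v + 5)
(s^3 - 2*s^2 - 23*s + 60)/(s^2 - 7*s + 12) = s + 5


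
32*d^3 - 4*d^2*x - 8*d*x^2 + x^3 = (-8*d + x)*(-2*d + x)*(2*d + x)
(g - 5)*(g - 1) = g^2 - 6*g + 5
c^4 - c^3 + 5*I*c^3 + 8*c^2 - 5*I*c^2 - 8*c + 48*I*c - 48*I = (c - 1)*(c - 3*I)*(c + 4*I)^2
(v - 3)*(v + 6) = v^2 + 3*v - 18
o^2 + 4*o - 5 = (o - 1)*(o + 5)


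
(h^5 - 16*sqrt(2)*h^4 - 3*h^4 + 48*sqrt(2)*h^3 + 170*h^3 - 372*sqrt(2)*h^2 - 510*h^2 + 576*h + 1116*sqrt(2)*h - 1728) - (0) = h^5 - 16*sqrt(2)*h^4 - 3*h^4 + 48*sqrt(2)*h^3 + 170*h^3 - 372*sqrt(2)*h^2 - 510*h^2 + 576*h + 1116*sqrt(2)*h - 1728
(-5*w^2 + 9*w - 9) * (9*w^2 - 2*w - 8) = -45*w^4 + 91*w^3 - 59*w^2 - 54*w + 72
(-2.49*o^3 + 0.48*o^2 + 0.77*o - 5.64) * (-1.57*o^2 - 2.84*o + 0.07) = 3.9093*o^5 + 6.318*o^4 - 2.7464*o^3 + 6.7016*o^2 + 16.0715*o - 0.3948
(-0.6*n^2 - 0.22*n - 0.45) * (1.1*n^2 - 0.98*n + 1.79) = -0.66*n^4 + 0.346*n^3 - 1.3534*n^2 + 0.0472*n - 0.8055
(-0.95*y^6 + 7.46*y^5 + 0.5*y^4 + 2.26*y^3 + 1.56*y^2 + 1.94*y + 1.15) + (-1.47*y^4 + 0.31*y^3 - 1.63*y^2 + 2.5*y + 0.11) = -0.95*y^6 + 7.46*y^5 - 0.97*y^4 + 2.57*y^3 - 0.0699999999999998*y^2 + 4.44*y + 1.26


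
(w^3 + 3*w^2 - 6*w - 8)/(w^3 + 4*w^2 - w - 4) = (w - 2)/(w - 1)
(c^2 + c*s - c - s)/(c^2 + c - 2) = (c + s)/(c + 2)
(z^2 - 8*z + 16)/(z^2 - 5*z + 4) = (z - 4)/(z - 1)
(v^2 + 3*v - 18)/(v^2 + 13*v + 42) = (v - 3)/(v + 7)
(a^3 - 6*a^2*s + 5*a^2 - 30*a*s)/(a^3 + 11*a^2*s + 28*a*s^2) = (a^2 - 6*a*s + 5*a - 30*s)/(a^2 + 11*a*s + 28*s^2)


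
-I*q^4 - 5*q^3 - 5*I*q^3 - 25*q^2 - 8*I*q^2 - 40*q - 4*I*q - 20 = (q + 2)^2*(q - 5*I)*(-I*q - I)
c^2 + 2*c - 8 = (c - 2)*(c + 4)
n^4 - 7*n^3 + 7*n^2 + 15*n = n*(n - 5)*(n - 3)*(n + 1)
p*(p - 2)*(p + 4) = p^3 + 2*p^2 - 8*p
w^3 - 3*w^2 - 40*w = w*(w - 8)*(w + 5)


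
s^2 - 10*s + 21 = (s - 7)*(s - 3)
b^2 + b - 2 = (b - 1)*(b + 2)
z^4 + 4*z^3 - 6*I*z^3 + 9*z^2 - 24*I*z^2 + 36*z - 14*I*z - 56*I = (z + 4)*(z - 7*I)*(z - I)*(z + 2*I)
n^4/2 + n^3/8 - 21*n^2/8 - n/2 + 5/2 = (n/2 + 1)*(n - 2)*(n - 1)*(n + 5/4)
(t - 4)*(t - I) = t^2 - 4*t - I*t + 4*I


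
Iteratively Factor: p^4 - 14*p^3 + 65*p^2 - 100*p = (p - 4)*(p^3 - 10*p^2 + 25*p) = (p - 5)*(p - 4)*(p^2 - 5*p) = p*(p - 5)*(p - 4)*(p - 5)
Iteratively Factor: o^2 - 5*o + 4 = (o - 4)*(o - 1)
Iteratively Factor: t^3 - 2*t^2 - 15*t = (t + 3)*(t^2 - 5*t) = (t - 5)*(t + 3)*(t)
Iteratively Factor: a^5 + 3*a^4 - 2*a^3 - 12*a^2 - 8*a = (a + 1)*(a^4 + 2*a^3 - 4*a^2 - 8*a) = a*(a + 1)*(a^3 + 2*a^2 - 4*a - 8) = a*(a + 1)*(a + 2)*(a^2 - 4) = a*(a - 2)*(a + 1)*(a + 2)*(a + 2)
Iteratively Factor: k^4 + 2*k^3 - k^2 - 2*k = (k + 1)*(k^3 + k^2 - 2*k) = (k + 1)*(k + 2)*(k^2 - k) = k*(k + 1)*(k + 2)*(k - 1)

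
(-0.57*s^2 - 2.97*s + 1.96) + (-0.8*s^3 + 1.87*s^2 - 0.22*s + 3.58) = -0.8*s^3 + 1.3*s^2 - 3.19*s + 5.54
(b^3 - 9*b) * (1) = b^3 - 9*b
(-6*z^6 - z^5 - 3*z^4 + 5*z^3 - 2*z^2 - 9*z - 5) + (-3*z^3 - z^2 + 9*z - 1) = -6*z^6 - z^5 - 3*z^4 + 2*z^3 - 3*z^2 - 6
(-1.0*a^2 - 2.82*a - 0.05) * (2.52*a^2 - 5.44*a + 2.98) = -2.52*a^4 - 1.6664*a^3 + 12.2348*a^2 - 8.1316*a - 0.149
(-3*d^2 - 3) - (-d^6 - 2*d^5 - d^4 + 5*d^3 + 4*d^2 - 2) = d^6 + 2*d^5 + d^4 - 5*d^3 - 7*d^2 - 1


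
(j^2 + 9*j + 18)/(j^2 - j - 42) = (j + 3)/(j - 7)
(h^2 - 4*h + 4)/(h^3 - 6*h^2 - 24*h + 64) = (h - 2)/(h^2 - 4*h - 32)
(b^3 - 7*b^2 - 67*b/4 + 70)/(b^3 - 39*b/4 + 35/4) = (b - 8)/(b - 1)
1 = 1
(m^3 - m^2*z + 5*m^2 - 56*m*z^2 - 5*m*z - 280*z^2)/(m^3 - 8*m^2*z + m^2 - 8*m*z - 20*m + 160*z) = (m + 7*z)/(m - 4)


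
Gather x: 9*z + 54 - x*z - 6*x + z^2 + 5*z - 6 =x*(-z - 6) + z^2 + 14*z + 48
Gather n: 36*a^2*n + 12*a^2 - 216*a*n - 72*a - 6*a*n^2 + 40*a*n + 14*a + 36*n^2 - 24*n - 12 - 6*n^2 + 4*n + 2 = 12*a^2 - 58*a + n^2*(30 - 6*a) + n*(36*a^2 - 176*a - 20) - 10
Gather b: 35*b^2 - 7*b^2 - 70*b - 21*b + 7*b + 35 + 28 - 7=28*b^2 - 84*b + 56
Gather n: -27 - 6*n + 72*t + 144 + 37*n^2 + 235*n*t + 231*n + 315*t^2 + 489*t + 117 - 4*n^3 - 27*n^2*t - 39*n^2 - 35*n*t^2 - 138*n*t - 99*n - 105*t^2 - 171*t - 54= -4*n^3 + n^2*(-27*t - 2) + n*(-35*t^2 + 97*t + 126) + 210*t^2 + 390*t + 180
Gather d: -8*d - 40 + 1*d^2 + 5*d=d^2 - 3*d - 40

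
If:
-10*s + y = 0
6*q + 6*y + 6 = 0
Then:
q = -y - 1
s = y/10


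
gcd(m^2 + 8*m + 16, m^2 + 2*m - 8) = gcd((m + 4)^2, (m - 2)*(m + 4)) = m + 4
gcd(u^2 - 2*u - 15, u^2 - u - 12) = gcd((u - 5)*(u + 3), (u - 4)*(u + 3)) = u + 3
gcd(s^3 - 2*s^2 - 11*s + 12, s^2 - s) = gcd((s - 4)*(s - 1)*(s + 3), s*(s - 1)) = s - 1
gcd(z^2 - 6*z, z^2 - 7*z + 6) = z - 6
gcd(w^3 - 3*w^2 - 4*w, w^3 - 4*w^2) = w^2 - 4*w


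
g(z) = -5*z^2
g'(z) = -10*z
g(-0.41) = -0.84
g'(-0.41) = 4.10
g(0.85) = -3.61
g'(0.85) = -8.50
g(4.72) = -111.39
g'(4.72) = -47.20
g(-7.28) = -264.99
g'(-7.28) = 72.80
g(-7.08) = -250.63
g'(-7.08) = 70.80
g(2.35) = -27.61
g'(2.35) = -23.50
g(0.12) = -0.07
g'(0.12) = -1.20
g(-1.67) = -13.94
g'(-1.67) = 16.70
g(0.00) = 0.00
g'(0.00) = 0.00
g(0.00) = 0.00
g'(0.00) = 0.00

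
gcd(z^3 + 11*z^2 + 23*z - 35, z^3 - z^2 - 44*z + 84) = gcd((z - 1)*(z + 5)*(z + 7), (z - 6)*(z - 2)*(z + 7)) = z + 7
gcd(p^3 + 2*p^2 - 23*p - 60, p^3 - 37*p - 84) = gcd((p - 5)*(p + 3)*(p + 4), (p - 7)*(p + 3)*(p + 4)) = p^2 + 7*p + 12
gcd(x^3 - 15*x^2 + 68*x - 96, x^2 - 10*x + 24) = x - 4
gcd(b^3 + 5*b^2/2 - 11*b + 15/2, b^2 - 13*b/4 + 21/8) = b - 3/2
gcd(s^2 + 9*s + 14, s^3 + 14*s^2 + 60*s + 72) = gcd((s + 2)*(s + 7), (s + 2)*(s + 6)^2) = s + 2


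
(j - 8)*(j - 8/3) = j^2 - 32*j/3 + 64/3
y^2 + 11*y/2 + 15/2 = (y + 5/2)*(y + 3)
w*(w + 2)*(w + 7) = w^3 + 9*w^2 + 14*w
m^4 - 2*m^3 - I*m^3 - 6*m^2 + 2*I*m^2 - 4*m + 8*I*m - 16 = (m - 4)*(m + 2)*(m - 2*I)*(m + I)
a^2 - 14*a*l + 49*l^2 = (a - 7*l)^2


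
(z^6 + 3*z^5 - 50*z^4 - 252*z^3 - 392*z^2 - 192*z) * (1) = z^6 + 3*z^5 - 50*z^4 - 252*z^3 - 392*z^2 - 192*z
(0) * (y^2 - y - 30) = 0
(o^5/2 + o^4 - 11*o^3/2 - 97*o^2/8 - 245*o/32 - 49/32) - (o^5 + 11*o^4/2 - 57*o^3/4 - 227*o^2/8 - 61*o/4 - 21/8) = -o^5/2 - 9*o^4/2 + 35*o^3/4 + 65*o^2/4 + 243*o/32 + 35/32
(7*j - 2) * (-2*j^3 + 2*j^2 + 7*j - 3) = -14*j^4 + 18*j^3 + 45*j^2 - 35*j + 6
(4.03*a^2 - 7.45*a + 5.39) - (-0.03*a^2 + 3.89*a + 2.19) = 4.06*a^2 - 11.34*a + 3.2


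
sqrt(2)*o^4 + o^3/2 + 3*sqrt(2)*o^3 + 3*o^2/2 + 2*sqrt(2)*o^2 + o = o*(o + 1)*(o + 2)*(sqrt(2)*o + 1/2)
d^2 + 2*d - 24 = (d - 4)*(d + 6)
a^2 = a^2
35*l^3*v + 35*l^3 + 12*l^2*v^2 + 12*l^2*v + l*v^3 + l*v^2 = (5*l + v)*(7*l + v)*(l*v + l)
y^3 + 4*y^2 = y^2*(y + 4)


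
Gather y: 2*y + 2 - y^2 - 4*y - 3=-y^2 - 2*y - 1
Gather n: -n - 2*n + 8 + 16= 24 - 3*n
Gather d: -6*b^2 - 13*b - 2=-6*b^2 - 13*b - 2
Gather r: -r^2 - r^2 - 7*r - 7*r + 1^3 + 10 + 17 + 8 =-2*r^2 - 14*r + 36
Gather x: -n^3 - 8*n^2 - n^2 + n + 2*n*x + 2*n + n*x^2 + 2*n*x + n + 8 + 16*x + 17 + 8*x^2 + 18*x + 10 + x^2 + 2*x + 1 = -n^3 - 9*n^2 + 4*n + x^2*(n + 9) + x*(4*n + 36) + 36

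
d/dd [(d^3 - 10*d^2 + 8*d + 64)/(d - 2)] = 2*(d^3 - 8*d^2 + 20*d - 40)/(d^2 - 4*d + 4)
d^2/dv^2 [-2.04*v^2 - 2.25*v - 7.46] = -4.08000000000000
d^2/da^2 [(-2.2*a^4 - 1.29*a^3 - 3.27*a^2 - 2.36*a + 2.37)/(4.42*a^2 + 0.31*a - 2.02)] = (-85.9601600000001*a^6 - 18.08664*a^5 + 116.58636*a^4 - 84.4916699999999*a^3 - 0.243372000000022*a^2 - 138.524196*a + 13.13465)/(86.350888*a^6 + 18.168852*a^5 - 117.116298*a^4 - 16.577033*a^3 + 53.523738*a^2 + 3.794772*a - 8.242408)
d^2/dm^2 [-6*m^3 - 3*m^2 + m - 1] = -36*m - 6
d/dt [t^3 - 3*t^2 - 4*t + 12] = 3*t^2 - 6*t - 4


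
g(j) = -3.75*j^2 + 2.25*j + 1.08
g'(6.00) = -42.75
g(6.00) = -120.42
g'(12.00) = -87.75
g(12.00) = -511.92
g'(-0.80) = 8.25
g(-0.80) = -3.12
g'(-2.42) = 20.40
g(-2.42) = -26.33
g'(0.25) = 0.38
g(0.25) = 1.41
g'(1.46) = -8.70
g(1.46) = -3.63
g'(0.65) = -2.62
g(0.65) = 0.96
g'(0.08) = 1.65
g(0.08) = 1.24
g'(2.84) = -19.05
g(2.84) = -22.78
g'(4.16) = -28.95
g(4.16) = -54.46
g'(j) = 2.25 - 7.5*j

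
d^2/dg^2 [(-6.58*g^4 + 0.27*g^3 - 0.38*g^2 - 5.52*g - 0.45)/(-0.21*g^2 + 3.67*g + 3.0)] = (0.580356*g^6 - 30.427236*g^5 + 506.879772*g^4 + 1152.59199*g^3 + 694.35927*g^2 + 4.20471000000003*g - 102.02139)/(0.009261*g^6 - 0.485541*g^5 + 8.088507*g^4 - 35.558263*g^3 - 115.5501*g^2 - 99.09*g - 27.0)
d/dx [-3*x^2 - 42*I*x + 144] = -6*x - 42*I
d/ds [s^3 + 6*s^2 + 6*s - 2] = 3*s^2 + 12*s + 6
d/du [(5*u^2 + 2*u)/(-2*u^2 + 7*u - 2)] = (39*u^2 - 20*u - 4)/(4*u^4 - 28*u^3 + 57*u^2 - 28*u + 4)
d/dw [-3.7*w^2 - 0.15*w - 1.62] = -7.4*w - 0.15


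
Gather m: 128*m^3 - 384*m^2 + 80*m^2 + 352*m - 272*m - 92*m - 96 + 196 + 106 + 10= 128*m^3 - 304*m^2 - 12*m + 216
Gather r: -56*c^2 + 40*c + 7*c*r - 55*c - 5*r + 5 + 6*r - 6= -56*c^2 - 15*c + r*(7*c + 1) - 1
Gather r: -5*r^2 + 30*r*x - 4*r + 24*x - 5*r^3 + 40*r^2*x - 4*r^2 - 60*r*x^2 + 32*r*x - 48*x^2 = -5*r^3 + r^2*(40*x - 9) + r*(-60*x^2 + 62*x - 4) - 48*x^2 + 24*x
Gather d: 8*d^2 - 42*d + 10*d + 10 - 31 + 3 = 8*d^2 - 32*d - 18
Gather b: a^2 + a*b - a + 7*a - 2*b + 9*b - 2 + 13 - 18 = a^2 + 6*a + b*(a + 7) - 7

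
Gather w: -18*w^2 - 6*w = -18*w^2 - 6*w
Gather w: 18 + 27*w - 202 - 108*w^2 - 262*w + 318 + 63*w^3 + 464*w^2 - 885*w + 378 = 63*w^3 + 356*w^2 - 1120*w + 512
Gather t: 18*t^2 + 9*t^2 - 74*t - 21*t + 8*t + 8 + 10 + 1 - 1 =27*t^2 - 87*t + 18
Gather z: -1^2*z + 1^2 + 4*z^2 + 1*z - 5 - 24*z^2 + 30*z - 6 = -20*z^2 + 30*z - 10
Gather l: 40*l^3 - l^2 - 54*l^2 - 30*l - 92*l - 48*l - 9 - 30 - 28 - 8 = 40*l^3 - 55*l^2 - 170*l - 75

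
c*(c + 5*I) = c^2 + 5*I*c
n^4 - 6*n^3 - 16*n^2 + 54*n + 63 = (n - 7)*(n - 3)*(n + 1)*(n + 3)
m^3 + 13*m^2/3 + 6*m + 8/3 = (m + 1)*(m + 4/3)*(m + 2)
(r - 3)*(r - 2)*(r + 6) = r^3 + r^2 - 24*r + 36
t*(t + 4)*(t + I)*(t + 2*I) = t^4 + 4*t^3 + 3*I*t^3 - 2*t^2 + 12*I*t^2 - 8*t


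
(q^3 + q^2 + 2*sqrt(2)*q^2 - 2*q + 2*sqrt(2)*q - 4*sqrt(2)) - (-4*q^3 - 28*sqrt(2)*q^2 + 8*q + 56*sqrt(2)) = 5*q^3 + q^2 + 30*sqrt(2)*q^2 - 10*q + 2*sqrt(2)*q - 60*sqrt(2)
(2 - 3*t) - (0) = 2 - 3*t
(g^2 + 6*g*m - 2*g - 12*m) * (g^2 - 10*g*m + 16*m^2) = g^4 - 4*g^3*m - 2*g^3 - 44*g^2*m^2 + 8*g^2*m + 96*g*m^3 + 88*g*m^2 - 192*m^3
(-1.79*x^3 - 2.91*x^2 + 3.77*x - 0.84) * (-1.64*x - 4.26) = 2.9356*x^4 + 12.3978*x^3 + 6.2138*x^2 - 14.6826*x + 3.5784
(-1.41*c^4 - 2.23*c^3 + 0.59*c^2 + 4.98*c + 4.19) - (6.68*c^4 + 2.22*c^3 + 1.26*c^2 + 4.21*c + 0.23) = -8.09*c^4 - 4.45*c^3 - 0.67*c^2 + 0.77*c + 3.96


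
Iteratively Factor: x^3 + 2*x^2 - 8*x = (x - 2)*(x^2 + 4*x) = x*(x - 2)*(x + 4)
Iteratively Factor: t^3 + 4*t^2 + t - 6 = (t + 2)*(t^2 + 2*t - 3) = (t + 2)*(t + 3)*(t - 1)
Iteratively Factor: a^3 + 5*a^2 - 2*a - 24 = (a + 4)*(a^2 + a - 6) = (a + 3)*(a + 4)*(a - 2)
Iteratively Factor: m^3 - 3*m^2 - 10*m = (m + 2)*(m^2 - 5*m) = (m - 5)*(m + 2)*(m)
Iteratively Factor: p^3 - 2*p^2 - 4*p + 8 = (p + 2)*(p^2 - 4*p + 4) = (p - 2)*(p + 2)*(p - 2)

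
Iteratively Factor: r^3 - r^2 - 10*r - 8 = (r - 4)*(r^2 + 3*r + 2) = (r - 4)*(r + 1)*(r + 2)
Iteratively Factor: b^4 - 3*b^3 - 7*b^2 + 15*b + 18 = (b - 3)*(b^3 - 7*b - 6) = (b - 3)*(b + 2)*(b^2 - 2*b - 3) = (b - 3)*(b + 1)*(b + 2)*(b - 3)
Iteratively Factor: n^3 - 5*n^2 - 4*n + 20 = (n - 5)*(n^2 - 4) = (n - 5)*(n - 2)*(n + 2)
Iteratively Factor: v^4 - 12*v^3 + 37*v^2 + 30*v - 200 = (v - 4)*(v^3 - 8*v^2 + 5*v + 50) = (v - 4)*(v + 2)*(v^2 - 10*v + 25) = (v - 5)*(v - 4)*(v + 2)*(v - 5)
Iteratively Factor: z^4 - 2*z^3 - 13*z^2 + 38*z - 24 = (z + 4)*(z^3 - 6*z^2 + 11*z - 6) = (z - 1)*(z + 4)*(z^2 - 5*z + 6) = (z - 2)*(z - 1)*(z + 4)*(z - 3)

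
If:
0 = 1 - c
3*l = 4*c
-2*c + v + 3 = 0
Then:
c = 1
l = 4/3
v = -1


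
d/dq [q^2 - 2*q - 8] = 2*q - 2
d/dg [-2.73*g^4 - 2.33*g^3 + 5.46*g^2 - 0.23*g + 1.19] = -10.92*g^3 - 6.99*g^2 + 10.92*g - 0.23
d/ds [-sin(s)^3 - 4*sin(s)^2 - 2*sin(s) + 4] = (-8*sin(s) + 3*cos(s)^2 - 5)*cos(s)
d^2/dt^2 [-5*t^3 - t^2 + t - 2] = -30*t - 2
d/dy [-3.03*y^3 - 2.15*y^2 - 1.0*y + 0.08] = -9.09*y^2 - 4.3*y - 1.0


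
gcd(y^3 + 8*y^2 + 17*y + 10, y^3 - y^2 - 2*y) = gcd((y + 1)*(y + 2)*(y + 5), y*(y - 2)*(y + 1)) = y + 1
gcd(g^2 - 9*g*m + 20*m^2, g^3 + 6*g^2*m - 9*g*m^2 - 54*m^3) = 1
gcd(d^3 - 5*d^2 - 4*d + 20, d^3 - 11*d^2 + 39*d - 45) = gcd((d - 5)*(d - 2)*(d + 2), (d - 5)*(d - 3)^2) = d - 5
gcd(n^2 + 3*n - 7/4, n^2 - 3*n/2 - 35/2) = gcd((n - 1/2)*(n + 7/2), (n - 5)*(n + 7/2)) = n + 7/2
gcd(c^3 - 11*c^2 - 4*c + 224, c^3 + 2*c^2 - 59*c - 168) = c - 8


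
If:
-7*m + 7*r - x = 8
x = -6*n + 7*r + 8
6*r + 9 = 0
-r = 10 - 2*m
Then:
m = 17/4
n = 61/8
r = -3/2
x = -193/4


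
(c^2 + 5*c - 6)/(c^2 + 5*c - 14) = (c^2 + 5*c - 6)/(c^2 + 5*c - 14)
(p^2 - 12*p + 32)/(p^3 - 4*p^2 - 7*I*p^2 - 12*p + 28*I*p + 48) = (p - 8)/(p^2 - 7*I*p - 12)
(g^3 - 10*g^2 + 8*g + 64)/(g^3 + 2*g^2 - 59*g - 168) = (g^2 - 2*g - 8)/(g^2 + 10*g + 21)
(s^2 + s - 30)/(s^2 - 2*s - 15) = (s + 6)/(s + 3)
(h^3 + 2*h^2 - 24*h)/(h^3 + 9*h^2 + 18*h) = (h - 4)/(h + 3)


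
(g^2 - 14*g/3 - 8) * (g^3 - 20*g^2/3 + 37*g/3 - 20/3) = g^5 - 34*g^4/3 + 319*g^3/9 - 98*g^2/9 - 608*g/9 + 160/3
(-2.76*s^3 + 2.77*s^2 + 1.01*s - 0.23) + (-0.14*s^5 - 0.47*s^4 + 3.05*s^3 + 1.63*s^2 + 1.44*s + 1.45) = -0.14*s^5 - 0.47*s^4 + 0.29*s^3 + 4.4*s^2 + 2.45*s + 1.22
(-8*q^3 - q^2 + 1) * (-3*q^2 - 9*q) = 24*q^5 + 75*q^4 + 9*q^3 - 3*q^2 - 9*q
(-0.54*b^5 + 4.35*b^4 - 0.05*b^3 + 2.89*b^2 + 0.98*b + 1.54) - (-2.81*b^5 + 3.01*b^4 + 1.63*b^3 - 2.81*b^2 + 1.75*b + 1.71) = 2.27*b^5 + 1.34*b^4 - 1.68*b^3 + 5.7*b^2 - 0.77*b - 0.17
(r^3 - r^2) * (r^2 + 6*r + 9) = r^5 + 5*r^4 + 3*r^3 - 9*r^2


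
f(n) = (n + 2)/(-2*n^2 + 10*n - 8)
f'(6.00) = 0.23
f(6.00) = -0.40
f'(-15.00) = 0.00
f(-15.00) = 0.02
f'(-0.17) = -0.31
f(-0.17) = -0.19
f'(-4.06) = -0.00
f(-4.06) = 0.03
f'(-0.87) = -0.10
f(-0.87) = -0.06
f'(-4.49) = -0.00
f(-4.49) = 0.03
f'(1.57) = -1.37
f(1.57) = 1.29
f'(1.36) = -3.71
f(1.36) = 1.77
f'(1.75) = -0.69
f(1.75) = 1.11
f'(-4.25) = -0.00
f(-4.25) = 0.03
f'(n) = (n + 2)*(4*n - 10)/(-2*n^2 + 10*n - 8)^2 + 1/(-2*n^2 + 10*n - 8) = (-n^2 + 5*n + (n + 2)*(2*n - 5) - 4)/(2*(n^2 - 5*n + 4)^2)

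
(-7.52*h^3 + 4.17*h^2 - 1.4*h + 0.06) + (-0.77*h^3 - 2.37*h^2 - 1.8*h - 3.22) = -8.29*h^3 + 1.8*h^2 - 3.2*h - 3.16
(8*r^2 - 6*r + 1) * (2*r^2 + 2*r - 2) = 16*r^4 + 4*r^3 - 26*r^2 + 14*r - 2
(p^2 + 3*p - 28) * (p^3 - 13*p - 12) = p^5 + 3*p^4 - 41*p^3 - 51*p^2 + 328*p + 336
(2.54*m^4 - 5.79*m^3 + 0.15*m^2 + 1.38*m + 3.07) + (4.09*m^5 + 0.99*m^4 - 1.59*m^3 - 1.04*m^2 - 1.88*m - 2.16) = 4.09*m^5 + 3.53*m^4 - 7.38*m^3 - 0.89*m^2 - 0.5*m + 0.91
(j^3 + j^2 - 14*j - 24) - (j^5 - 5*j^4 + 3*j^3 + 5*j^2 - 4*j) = -j^5 + 5*j^4 - 2*j^3 - 4*j^2 - 10*j - 24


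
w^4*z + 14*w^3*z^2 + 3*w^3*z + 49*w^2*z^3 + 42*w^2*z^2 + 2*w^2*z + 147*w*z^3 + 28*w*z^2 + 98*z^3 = (w + 2)*(w + 7*z)^2*(w*z + z)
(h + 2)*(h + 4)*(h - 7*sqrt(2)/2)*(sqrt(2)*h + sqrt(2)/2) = sqrt(2)*h^4 - 7*h^3 + 13*sqrt(2)*h^3/2 - 91*h^2/2 + 11*sqrt(2)*h^2 - 77*h + 4*sqrt(2)*h - 28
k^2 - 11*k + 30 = (k - 6)*(k - 5)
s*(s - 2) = s^2 - 2*s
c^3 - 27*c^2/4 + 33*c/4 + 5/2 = (c - 5)*(c - 2)*(c + 1/4)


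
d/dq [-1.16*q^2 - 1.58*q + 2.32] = -2.32*q - 1.58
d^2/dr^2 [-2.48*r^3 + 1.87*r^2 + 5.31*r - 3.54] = 3.74 - 14.88*r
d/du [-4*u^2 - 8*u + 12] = -8*u - 8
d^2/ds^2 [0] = 0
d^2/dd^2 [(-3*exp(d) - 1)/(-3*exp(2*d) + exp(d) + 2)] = (27*exp(4*d) + 45*exp(3*d) + 99*exp(2*d) + 19*exp(d) + 10)*exp(d)/(27*exp(6*d) - 27*exp(5*d) - 45*exp(4*d) + 35*exp(3*d) + 30*exp(2*d) - 12*exp(d) - 8)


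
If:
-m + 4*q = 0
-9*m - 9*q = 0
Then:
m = 0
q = 0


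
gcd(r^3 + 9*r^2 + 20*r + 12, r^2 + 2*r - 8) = 1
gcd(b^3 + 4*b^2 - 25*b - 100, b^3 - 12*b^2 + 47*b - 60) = b - 5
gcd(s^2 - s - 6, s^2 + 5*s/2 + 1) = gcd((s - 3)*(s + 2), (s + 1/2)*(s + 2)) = s + 2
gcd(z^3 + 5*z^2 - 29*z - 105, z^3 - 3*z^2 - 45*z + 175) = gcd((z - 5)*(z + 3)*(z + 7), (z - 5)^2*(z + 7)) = z^2 + 2*z - 35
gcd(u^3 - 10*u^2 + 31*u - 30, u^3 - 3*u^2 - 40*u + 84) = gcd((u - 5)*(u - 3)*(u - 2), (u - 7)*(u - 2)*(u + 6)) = u - 2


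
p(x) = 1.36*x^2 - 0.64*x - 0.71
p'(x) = 2.72*x - 0.64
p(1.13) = 0.30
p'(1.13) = 2.43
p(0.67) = -0.53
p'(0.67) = 1.18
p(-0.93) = 1.06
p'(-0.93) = -3.17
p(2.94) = 9.16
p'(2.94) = 7.36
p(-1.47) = 3.17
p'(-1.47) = -4.64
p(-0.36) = -0.30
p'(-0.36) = -1.62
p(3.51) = 13.80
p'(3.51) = 8.91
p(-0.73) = 0.48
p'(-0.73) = -2.63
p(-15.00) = 314.89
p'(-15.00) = -41.44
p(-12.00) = 202.81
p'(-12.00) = -33.28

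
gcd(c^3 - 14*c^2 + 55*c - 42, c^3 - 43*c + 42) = c^2 - 7*c + 6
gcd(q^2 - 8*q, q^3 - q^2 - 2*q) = q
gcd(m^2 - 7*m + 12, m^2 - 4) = 1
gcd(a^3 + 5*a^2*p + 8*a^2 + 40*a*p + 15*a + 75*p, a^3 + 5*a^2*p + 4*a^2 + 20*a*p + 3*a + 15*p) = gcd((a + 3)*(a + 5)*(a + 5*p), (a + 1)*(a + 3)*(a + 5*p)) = a^2 + 5*a*p + 3*a + 15*p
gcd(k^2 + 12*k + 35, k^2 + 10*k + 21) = k + 7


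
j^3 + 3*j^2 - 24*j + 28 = (j - 2)^2*(j + 7)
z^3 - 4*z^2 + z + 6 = (z - 3)*(z - 2)*(z + 1)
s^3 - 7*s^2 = s^2*(s - 7)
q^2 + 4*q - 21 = (q - 3)*(q + 7)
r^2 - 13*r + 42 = (r - 7)*(r - 6)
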